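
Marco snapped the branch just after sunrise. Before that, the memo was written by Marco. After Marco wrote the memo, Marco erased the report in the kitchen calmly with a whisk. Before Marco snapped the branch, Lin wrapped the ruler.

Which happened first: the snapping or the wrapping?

the wrapping

The connectives place the wrapping before the snapping.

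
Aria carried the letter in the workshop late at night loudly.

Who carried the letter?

'Aria' marks the agent of the carrying event.

Aria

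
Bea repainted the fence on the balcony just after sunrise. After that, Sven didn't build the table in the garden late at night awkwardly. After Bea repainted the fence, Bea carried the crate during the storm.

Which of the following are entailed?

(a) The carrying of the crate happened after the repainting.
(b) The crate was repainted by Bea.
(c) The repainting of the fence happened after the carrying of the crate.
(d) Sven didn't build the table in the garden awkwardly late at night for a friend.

(a), (d)

(a) Entailed — the narrative places the repainting before the carrying.
(b) Not entailed — Bea repainted the fence, not the crate; the crate belongs to the carrying event.
(c) Not entailed — the narrative places the repainting before the carrying, not after.
(d) Entailed — under negation, adding a further restriction is entailed: if no such building event occurred, none occurred for a friend either.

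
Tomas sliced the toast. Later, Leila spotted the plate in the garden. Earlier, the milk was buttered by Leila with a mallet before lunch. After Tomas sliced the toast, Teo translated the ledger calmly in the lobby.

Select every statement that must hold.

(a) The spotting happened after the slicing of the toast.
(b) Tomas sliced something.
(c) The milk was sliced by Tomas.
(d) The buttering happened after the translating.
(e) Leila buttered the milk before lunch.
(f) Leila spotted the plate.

(a), (b), (e), (f)

(a) Entailed — the narrative places the slicing before the spotting.
(b) Entailed — generalizing the patient leaves a sub-description the original still satisfies.
(c) Not entailed — Tomas sliced the toast, not the milk; the milk belongs to the buttering event.
(d) Not entailed — the narrative doesn't order the translating relative to the buttering.
(e) Entailed — this follows by dropping conjuncts from the buttering event's description.
(f) Entailed — the original entails any weakening of itself; this just drops 'in the garden'.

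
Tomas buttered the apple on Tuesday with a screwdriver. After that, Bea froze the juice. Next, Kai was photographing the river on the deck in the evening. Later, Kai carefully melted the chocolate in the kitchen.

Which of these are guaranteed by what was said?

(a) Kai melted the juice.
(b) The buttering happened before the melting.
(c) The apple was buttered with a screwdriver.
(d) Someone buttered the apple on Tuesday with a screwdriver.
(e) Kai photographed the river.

(b), (c), (d)

(a) Not entailed — Kai melted the chocolate, not the juice; the juice belongs to the freezing event.
(b) Entailed — the narrative places the buttering before the melting.
(c) Entailed — the original entails any weakening of itself; this just drops 'on Tuesday' and generalizes the agent.
(d) Entailed — generalizing the agent leaves a sub-description the original still satisfies.
(e) Not entailed — 'was photographing' is progressive on an accomplishment; it does not entail the completed 'photographed'.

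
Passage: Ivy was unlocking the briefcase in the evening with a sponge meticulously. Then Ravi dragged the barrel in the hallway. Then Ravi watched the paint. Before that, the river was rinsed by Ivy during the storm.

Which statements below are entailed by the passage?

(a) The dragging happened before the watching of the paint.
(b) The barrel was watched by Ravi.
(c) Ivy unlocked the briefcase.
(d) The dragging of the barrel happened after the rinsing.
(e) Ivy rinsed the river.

(a), (e)

(a) Entailed — the narrative places the dragging before the watching.
(b) Not entailed — Ravi watched the paint, not the barrel; the barrel belongs to the dragging event.
(c) Not entailed — 'was unlocking' is progressive on an accomplishment; it does not entail the completed 'unlocked'.
(d) Not entailed — the narrative doesn't order the rinsing relative to the dragging.
(e) Entailed — this follows by dropping conjuncts from the rinsing event's description.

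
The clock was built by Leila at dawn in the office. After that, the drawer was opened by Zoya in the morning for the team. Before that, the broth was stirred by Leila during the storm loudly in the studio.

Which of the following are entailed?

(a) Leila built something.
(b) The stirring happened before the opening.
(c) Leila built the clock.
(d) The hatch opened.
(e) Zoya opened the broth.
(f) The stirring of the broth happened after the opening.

(a) Entailed — this follows by dropping conjuncts from the building event's description.
(b) Entailed — the narrative places the stirring before the opening.
(c) Entailed — the original entails any weakening of itself; this just drops 'in the office', 'at dawn'.
(d) Not entailed — the drawer is what opened, not the hatch.
(e) Not entailed — Zoya opened the drawer, not the broth; the broth belongs to the stirring event.
(f) Not entailed — the narrative places the stirring before the opening, not after.

(a), (b), (c)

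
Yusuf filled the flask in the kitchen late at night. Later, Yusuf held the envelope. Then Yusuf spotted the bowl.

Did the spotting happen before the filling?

no

The narrative orders the filling before the spotting.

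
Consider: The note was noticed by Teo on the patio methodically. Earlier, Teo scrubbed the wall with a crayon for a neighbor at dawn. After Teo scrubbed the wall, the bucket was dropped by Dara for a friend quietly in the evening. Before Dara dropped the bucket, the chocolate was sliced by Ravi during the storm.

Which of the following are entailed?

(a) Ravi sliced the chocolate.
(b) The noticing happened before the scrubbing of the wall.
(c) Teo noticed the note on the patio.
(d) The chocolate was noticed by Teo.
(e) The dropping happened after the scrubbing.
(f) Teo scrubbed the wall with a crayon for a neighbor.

(a), (c), (e), (f)

(a) Entailed — dropping 'during the storm' leaves a sub-description the original still satisfies.
(b) Not entailed — the narrative places the scrubbing before the noticing, not after.
(c) Entailed — the original entails any weakening of itself; this just drops 'methodically'.
(d) Not entailed — Teo noticed the note, not the chocolate; the chocolate belongs to the slicing event.
(e) Entailed — the narrative places the scrubbing before the dropping.
(f) Entailed — every conjunct here is already in the original scrubbing event.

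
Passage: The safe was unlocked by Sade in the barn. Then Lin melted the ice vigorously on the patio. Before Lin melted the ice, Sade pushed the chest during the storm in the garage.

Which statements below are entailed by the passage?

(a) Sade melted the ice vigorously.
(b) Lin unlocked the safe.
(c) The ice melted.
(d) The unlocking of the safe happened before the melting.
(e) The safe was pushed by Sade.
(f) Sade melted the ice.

(c), (d)

(a) Not entailed — the passage has Lin melting the ice, not Sade.
(b) Not entailed — the passage has Sade unlocking the safe, not Lin.
(c) Entailed — 'Lin melted the ice' is causative; it entails the inchoative 'the ice melted'.
(d) Entailed — the narrative places the unlocking before the melting.
(e) Not entailed — Sade pushed the chest, not the safe; the safe belongs to the unlocking event.
(f) Not entailed — the passage has Lin melting the ice, not Sade.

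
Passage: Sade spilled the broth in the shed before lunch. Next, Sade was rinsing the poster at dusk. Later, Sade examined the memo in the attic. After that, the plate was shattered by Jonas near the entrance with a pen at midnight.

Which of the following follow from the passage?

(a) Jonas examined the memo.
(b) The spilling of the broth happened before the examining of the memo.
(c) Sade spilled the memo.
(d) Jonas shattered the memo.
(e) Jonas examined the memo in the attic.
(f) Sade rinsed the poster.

(b), (f)

(a) Not entailed — the passage has Sade examining the memo, not Jonas.
(b) Entailed — the narrative places the spilling before the examining.
(c) Not entailed — Sade spilled the broth, not the memo; the memo belongs to the examining event.
(d) Not entailed — Jonas shattered the plate, not the memo; the memo belongs to the examining event.
(e) Not entailed — the passage has Sade examining the memo, not Jonas.
(f) Entailed — 'rinse' is an activity; 'was rinsing' entails that some rinsing happened, so 'rinsed' holds.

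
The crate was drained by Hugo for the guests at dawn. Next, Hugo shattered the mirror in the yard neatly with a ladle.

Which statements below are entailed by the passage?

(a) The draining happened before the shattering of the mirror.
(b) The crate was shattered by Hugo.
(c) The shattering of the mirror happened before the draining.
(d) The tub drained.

(a)

(a) Entailed — the narrative places the draining before the shattering.
(b) Not entailed — Hugo shattered the mirror, not the crate; the crate belongs to the draining event.
(c) Not entailed — the narrative places the draining before the shattering, not after.
(d) Not entailed — the crate is what drained, not the tub.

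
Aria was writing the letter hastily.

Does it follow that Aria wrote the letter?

'was writing' is progressive; for an accomplishment like 'write the letter', it doesn't entail completion.

no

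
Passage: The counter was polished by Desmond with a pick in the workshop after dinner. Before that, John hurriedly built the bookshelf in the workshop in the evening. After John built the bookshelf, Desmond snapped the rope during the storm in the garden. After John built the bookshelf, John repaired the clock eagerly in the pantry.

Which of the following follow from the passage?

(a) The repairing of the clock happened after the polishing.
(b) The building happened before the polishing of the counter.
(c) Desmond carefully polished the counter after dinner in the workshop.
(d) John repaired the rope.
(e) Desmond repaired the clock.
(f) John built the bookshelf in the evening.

(b), (f)

(a) Not entailed — the narrative doesn't order the polishing relative to the repairing.
(b) Entailed — the narrative places the building before the polishing.
(c) Not entailed — 'carefully' adds information not in the original event.
(d) Not entailed — John repaired the clock, not the rope; the rope belongs to the snapping event.
(e) Not entailed — the passage has John repairing the clock, not Desmond.
(f) Entailed — this follows by dropping conjuncts from the building event's description.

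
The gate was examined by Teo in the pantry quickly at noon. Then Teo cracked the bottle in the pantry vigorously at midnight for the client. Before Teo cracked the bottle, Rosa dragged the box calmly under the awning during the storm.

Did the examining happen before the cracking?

yes

The narrative orders the examining before the cracking.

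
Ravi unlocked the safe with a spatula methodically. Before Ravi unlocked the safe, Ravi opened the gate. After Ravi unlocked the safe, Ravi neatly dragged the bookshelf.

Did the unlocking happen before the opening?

The narrative orders the opening before the unlocking.

no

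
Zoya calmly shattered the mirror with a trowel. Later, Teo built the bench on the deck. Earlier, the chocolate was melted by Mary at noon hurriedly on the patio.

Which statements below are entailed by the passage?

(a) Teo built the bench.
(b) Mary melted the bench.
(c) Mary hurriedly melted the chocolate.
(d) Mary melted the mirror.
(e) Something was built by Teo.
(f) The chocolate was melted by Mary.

(a) Entailed — every conjunct here is already in the original building event.
(b) Not entailed — Mary melted the chocolate, not the bench; the bench belongs to the building event.
(c) Entailed — the original entails any weakening of itself; this just drops 'on the patio', 'at noon'.
(d) Not entailed — Mary melted the chocolate, not the mirror; the mirror belongs to the shattering event.
(e) Entailed — this follows by dropping conjuncts from the building event's description.
(f) Entailed — this follows by dropping conjuncts from the melting event's description.

(a), (c), (e), (f)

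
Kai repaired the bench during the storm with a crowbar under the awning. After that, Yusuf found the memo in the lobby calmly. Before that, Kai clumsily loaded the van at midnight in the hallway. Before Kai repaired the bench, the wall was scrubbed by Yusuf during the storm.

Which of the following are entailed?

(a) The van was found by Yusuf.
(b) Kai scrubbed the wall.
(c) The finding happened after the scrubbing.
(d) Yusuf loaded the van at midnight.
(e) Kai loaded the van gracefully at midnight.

(a) Not entailed — Yusuf found the memo, not the van; the van belongs to the loading event.
(b) Not entailed — the passage has Yusuf scrubbing the wall, not Kai.
(c) Entailed — the narrative places the scrubbing before the finding.
(d) Not entailed — the passage has Kai loading the van, not Yusuf.
(e) Not entailed — 'gracefully' adds a manner not in (and inconsistent with) the original.

(c)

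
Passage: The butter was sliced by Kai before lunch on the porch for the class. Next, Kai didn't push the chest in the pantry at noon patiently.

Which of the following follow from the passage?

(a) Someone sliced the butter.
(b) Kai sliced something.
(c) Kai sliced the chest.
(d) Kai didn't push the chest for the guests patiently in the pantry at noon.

(a), (b), (d)

(a) Entailed — the original entails any weakening of itself; this just drops 'for the class', 'before lunch', 'on the porch' and generalizes the agent.
(b) Entailed — the original entails any weakening of itself; this just drops 'for the class', 'before lunch', 'on the porch' and generalizes the patient.
(c) Not entailed — Kai sliced the butter, not the chest; the chest belongs to the pushing event.
(d) Entailed — under negation, adding a further restriction is entailed: if no such pushing event occurred, none occurred for the guests either.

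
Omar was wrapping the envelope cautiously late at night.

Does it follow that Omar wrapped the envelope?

no

'was wrapping' is progressive; for an accomplishment like 'wrap the envelope', it doesn't entail completion.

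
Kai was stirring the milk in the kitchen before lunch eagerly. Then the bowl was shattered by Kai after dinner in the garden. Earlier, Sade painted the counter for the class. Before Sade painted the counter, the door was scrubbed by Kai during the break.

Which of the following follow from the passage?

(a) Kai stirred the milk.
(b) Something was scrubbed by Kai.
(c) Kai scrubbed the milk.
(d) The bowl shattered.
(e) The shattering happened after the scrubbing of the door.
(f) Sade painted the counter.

(a), (b), (d), (e), (f)

(a) Entailed — 'stir' is an activity; 'was stirring' entails that some stirring happened, so 'stirred' holds.
(b) Entailed — the original entails any weakening of itself; this just drops 'during the break' and generalizes the patient.
(c) Not entailed — Kai scrubbed the door, not the milk; the milk belongs to the stirring event.
(d) Entailed — 'Kai shattered the bowl' is causative; it entails the inchoative 'the bowl shattered'.
(e) Entailed — the narrative places the scrubbing before the shattering.
(f) Entailed — the original entails any weakening of itself; this just drops 'for the class'.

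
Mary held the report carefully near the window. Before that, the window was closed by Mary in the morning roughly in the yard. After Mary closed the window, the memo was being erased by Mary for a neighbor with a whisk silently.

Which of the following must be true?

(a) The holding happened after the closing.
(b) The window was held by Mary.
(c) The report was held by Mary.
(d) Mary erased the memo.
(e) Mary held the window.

(a), (c)

(a) Entailed — the narrative places the closing before the holding.
(b) Not entailed — Mary held the report, not the window; the window belongs to the closing event.
(c) Entailed — the original entails any weakening of itself; this just drops 'near the window', 'carefully'.
(d) Not entailed — 'was erasing' is progressive on an accomplishment; it does not entail the completed 'erased'.
(e) Not entailed — Mary held the report, not the window; the window belongs to the closing event.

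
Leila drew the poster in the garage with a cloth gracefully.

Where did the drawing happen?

in the garage

'in the garage' marks the location of the drawing event.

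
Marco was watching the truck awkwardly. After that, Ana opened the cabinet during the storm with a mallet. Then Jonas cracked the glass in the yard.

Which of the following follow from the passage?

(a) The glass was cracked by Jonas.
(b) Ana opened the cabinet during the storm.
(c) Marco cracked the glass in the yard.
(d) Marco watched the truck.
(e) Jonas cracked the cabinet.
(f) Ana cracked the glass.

(a) Entailed — this follows by dropping conjuncts from the cracking event's description.
(b) Entailed — every conjunct here is already in the original opening event.
(c) Not entailed — the passage has Jonas cracking the glass, not Marco.
(d) Entailed — 'watch' is an activity; 'was watching' entails that some watching happened, so 'watched' holds.
(e) Not entailed — Jonas cracked the glass, not the cabinet; the cabinet belongs to the opening event.
(f) Not entailed — the passage has Jonas cracking the glass, not Ana.

(a), (b), (d)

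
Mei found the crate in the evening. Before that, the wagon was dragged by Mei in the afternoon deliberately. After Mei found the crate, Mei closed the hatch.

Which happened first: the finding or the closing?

The connectives place the finding before the closing.

the finding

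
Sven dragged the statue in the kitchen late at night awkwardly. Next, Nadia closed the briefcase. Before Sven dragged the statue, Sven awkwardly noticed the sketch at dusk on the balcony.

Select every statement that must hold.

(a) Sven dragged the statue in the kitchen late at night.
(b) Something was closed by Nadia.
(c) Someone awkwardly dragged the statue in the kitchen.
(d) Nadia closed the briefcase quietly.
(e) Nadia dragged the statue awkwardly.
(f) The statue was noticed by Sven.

(a), (b), (c)

(a) Entailed — this follows by dropping conjuncts from the dragging event's description.
(b) Entailed — this follows by dropping conjuncts from the closing event's description.
(c) Entailed — dropping 'late at night' and generalizing the agent leaves a sub-description the original still satisfies.
(d) Not entailed — 'quietly' adds information not in the original event.
(e) Not entailed — the passage has Sven dragging the statue, not Nadia.
(f) Not entailed — Sven noticed the sketch, not the statue; the statue belongs to the dragging event.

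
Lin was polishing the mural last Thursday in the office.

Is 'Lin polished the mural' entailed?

'polish' is atelic; if Lin was polishing the mural, then Lin polished the mural (for some time).

yes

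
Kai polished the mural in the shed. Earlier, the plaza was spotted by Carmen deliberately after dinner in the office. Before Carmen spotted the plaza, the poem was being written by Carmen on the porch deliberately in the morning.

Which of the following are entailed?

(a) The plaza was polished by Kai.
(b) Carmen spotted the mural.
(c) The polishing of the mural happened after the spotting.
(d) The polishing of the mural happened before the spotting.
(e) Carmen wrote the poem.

(c)

(a) Not entailed — Kai polished the mural, not the plaza; the plaza belongs to the spotting event.
(b) Not entailed — Carmen spotted the plaza, not the mural; the mural belongs to the polishing event.
(c) Entailed — the narrative places the spotting before the polishing.
(d) Not entailed — the narrative places the spotting before the polishing, not after.
(e) Not entailed — 'was writing' is progressive on an accomplishment; it does not entail the completed 'wrote'.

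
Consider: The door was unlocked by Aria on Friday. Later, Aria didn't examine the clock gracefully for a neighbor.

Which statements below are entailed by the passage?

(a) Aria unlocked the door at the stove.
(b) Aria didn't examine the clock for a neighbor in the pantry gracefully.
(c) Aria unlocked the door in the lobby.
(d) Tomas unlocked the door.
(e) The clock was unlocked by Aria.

(a) Not entailed — 'at the stove' adds information not in the original event.
(b) Entailed — under negation, adding a further restriction is entailed: if no such examining event occurred, none occurred in the pantry either.
(c) Not entailed — 'in the lobby' adds information not in the original event.
(d) Not entailed — the passage has Aria unlocking the door, not Tomas.
(e) Not entailed — Aria unlocked the door, not the clock; the clock belongs to the examining event.

(b)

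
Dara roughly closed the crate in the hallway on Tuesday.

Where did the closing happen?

'in the hallway' marks the location of the closing event.

in the hallway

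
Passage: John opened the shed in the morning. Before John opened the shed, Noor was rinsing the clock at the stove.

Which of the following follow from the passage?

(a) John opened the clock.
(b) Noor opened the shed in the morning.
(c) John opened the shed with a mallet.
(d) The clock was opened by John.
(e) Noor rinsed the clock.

(a) Not entailed — John opened the shed, not the clock; the clock belongs to the rinsing event.
(b) Not entailed — the passage has John opening the shed, not Noor.
(c) Not entailed — 'with a mallet' adds information not in the original event.
(d) Not entailed — John opened the shed, not the clock; the clock belongs to the rinsing event.
(e) Entailed — 'rinse' is an activity; 'was rinsing' entails that some rinsing happened, so 'rinsed' holds.

(e)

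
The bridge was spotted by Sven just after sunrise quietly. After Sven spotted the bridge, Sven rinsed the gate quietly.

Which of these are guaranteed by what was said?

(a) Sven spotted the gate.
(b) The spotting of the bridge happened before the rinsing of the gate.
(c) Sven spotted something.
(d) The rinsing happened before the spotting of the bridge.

(b), (c)

(a) Not entailed — Sven spotted the bridge, not the gate; the gate belongs to the rinsing event.
(b) Entailed — the narrative places the spotting before the rinsing.
(c) Entailed — this follows by dropping conjuncts from the spotting event's description.
(d) Not entailed — the narrative places the spotting before the rinsing, not after.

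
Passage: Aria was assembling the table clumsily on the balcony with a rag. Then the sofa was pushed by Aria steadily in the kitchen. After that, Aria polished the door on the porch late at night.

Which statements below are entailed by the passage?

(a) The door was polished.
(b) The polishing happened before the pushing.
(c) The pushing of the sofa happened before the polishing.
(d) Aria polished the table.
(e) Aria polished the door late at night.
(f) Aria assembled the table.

(a) Entailed — dropping 'late at night', 'on the porch' and generalizing the agent leaves a sub-description the original still satisfies.
(b) Not entailed — the narrative places the pushing before the polishing, not after.
(c) Entailed — the narrative places the pushing before the polishing.
(d) Not entailed — Aria polished the door, not the table; the table belongs to the assembling event.
(e) Entailed — this follows by dropping conjuncts from the polishing event's description.
(f) Not entailed — 'was assembling' is progressive on an accomplishment; it does not entail the completed 'assembled'.

(a), (c), (e)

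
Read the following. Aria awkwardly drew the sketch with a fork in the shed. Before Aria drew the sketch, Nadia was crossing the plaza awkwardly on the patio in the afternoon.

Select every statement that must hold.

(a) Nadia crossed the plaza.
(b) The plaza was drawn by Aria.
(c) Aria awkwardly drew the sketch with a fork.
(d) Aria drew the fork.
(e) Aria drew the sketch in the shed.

(a) Not entailed — 'was crossing' is progressive on an accomplishment; it does not entail the completed 'crossed'.
(b) Not entailed — Aria drew the sketch, not the plaza; the plaza belongs to the crossing event.
(c) Entailed — the original entails any weakening of itself; this just drops 'in the shed'.
(d) Not entailed — the fork is the instrument, not what was drawn.
(e) Entailed — this follows by dropping conjuncts from the drawing event's description.

(c), (e)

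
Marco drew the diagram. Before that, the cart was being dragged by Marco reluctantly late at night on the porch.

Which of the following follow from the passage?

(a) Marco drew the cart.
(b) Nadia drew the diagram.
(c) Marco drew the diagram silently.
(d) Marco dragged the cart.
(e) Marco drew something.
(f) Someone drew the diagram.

(a) Not entailed — Marco drew the diagram, not the cart; the cart belongs to the dragging event.
(b) Not entailed — the passage has Marco drawing the diagram, not Nadia.
(c) Not entailed — 'silently' adds information not in the original event.
(d) Entailed — 'drag' is an activity; 'was dragging' entails that some dragging happened, so 'dragged' holds.
(e) Entailed — every conjunct here is already in the original drawing event.
(f) Entailed — this follows by dropping conjuncts from the drawing event's description.

(d), (e), (f)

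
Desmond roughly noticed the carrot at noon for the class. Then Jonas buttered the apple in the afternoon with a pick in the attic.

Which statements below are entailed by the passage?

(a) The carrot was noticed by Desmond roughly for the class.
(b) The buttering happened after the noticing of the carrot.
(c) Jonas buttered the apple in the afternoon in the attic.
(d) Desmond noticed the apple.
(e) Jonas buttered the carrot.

(a), (b), (c)

(a) Entailed — the original entails any weakening of itself; this just drops 'at noon'.
(b) Entailed — the narrative places the noticing before the buttering.
(c) Entailed — this follows by dropping conjuncts from the buttering event's description.
(d) Not entailed — Desmond noticed the carrot, not the apple; the apple belongs to the buttering event.
(e) Not entailed — Jonas buttered the apple, not the carrot; the carrot belongs to the noticing event.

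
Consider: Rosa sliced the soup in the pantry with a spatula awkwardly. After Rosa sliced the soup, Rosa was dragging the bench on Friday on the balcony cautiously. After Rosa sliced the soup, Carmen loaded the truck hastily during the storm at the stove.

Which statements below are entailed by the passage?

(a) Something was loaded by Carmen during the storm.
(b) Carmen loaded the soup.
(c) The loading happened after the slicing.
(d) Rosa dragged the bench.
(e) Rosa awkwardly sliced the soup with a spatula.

(a), (c), (d), (e)

(a) Entailed — this follows by dropping conjuncts from the loading event's description.
(b) Not entailed — Carmen loaded the truck, not the soup; the soup belongs to the slicing event.
(c) Entailed — the narrative places the slicing before the loading.
(d) Entailed — 'drag' is an activity; 'was dragging' entails that some dragging happened, so 'dragged' holds.
(e) Entailed — the original entails any weakening of itself; this just drops 'in the pantry'.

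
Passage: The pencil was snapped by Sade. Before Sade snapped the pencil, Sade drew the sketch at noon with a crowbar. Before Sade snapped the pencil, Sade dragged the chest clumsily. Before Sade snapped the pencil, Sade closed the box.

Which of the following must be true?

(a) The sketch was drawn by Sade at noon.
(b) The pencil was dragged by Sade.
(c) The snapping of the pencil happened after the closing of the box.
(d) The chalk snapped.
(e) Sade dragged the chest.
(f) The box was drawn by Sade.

(a), (c), (e)

(a) Entailed — every conjunct here is already in the original drawing event.
(b) Not entailed — Sade dragged the chest, not the pencil; the pencil belongs to the snapping event.
(c) Entailed — the narrative places the closing before the snapping.
(d) Not entailed — the pencil is what snapped, not the chalk.
(e) Entailed — this follows by dropping conjuncts from the dragging event's description.
(f) Not entailed — Sade drew the sketch, not the box; the box belongs to the closing event.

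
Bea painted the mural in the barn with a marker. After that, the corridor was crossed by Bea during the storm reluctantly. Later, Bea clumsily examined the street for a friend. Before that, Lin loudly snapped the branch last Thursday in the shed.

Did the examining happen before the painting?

The narrative orders the painting before the examining.

no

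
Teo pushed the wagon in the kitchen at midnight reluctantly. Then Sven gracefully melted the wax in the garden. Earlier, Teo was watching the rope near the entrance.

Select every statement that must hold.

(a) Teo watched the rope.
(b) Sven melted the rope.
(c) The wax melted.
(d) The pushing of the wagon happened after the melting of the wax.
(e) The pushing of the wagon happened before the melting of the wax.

(a) Entailed — 'watch' is an activity; 'was watching' entails that some watching happened, so 'watched' holds.
(b) Not entailed — Sven melted the wax, not the rope; the rope belongs to the watching event.
(c) Entailed — 'Sven melted the wax' is causative; it entails the inchoative 'the wax melted'.
(d) Not entailed — the narrative places the pushing before the melting, not after.
(e) Entailed — the narrative places the pushing before the melting.

(a), (c), (e)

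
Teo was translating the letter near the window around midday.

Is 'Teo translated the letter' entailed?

'was translating' is progressive; for an accomplishment like 'translate the letter', it doesn't entail completion.

no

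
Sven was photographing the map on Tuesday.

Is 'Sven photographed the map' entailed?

no

'was photographing' is progressive; for an accomplishment like 'photograph the map', it doesn't entail completion.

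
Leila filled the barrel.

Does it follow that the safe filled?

no

Nothing is said about any safe; only the barrel is affected.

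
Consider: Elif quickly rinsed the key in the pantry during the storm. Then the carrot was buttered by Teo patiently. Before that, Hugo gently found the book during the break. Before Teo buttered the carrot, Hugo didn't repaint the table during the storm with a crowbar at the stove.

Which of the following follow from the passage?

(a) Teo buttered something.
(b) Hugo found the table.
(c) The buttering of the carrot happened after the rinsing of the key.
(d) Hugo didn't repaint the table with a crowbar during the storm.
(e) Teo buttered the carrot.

(a) Entailed — dropping 'patiently' and generalizing the patient leaves a sub-description the original still satisfies.
(b) Not entailed — Hugo found the book, not the table; the table belongs to the repainting event.
(c) Entailed — the narrative places the rinsing before the buttering.
(d) Not entailed — dropping 'at the stove' under negation is not valid — the original leaves open that Hugo repainted the table some other way.
(e) Entailed — every conjunct here is already in the original buttering event.

(a), (c), (e)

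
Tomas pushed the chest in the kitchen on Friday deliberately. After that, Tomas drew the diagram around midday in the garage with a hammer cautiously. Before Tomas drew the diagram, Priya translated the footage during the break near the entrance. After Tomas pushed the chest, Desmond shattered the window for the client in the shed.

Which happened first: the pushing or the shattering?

The connectives place the pushing before the shattering.

the pushing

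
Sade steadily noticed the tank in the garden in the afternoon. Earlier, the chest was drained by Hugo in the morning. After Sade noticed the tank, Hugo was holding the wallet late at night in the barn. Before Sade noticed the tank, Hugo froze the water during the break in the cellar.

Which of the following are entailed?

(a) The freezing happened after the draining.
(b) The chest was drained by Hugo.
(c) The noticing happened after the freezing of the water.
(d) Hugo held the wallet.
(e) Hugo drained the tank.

(b), (c), (d)

(a) Not entailed — the narrative doesn't order the draining relative to the freezing.
(b) Entailed — this follows by dropping conjuncts from the draining event's description.
(c) Entailed — the narrative places the freezing before the noticing.
(d) Entailed — 'hold' is an activity; 'was holding' entails that some holding happened, so 'held' holds.
(e) Not entailed — Hugo drained the chest, not the tank; the tank belongs to the noticing event.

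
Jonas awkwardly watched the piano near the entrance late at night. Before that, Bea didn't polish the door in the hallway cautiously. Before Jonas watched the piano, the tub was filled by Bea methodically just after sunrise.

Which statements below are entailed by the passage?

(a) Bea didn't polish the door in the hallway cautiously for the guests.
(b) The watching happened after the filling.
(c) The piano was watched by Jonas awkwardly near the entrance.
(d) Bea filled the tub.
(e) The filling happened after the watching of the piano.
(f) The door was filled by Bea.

(a), (b), (c), (d)

(a) Entailed — under negation, adding a further restriction is entailed: if no such polishing event occurred, none occurred for the guests either.
(b) Entailed — the narrative places the filling before the watching.
(c) Entailed — this follows by dropping conjuncts from the watching event's description.
(d) Entailed — the original entails any weakening of itself; this just drops 'methodically', 'just after sunrise'.
(e) Not entailed — the narrative places the filling before the watching, not after.
(f) Not entailed — Bea filled the tub, not the door; the door belongs to the polishing event.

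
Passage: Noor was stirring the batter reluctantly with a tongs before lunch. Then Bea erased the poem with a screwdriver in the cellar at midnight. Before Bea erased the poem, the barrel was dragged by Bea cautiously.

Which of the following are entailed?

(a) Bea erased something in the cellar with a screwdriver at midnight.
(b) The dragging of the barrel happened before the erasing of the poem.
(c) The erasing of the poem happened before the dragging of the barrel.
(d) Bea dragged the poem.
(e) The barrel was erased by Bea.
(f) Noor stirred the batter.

(a) Entailed — every conjunct here is already in the original erasing event.
(b) Entailed — the narrative places the dragging before the erasing.
(c) Not entailed — the narrative places the dragging before the erasing, not after.
(d) Not entailed — Bea dragged the barrel, not the poem; the poem belongs to the erasing event.
(e) Not entailed — Bea erased the poem, not the barrel; the barrel belongs to the dragging event.
(f) Entailed — 'stir' is an activity; 'was stirring' entails that some stirring happened, so 'stirred' holds.

(a), (b), (f)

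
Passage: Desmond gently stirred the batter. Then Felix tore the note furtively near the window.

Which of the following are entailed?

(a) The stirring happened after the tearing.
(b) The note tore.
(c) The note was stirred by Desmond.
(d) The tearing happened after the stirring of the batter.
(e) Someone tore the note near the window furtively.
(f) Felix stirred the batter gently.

(a) Not entailed — the narrative places the stirring before the tearing, not after.
(b) Entailed — 'Felix tore the note' is causative; it entails the inchoative 'the note tore'.
(c) Not entailed — Desmond stirred the batter, not the note; the note belongs to the tearing event.
(d) Entailed — the narrative places the stirring before the tearing.
(e) Entailed — this follows by dropping conjuncts from the tearing event's description.
(f) Not entailed — the passage has Desmond stirring the batter, not Felix.

(b), (d), (e)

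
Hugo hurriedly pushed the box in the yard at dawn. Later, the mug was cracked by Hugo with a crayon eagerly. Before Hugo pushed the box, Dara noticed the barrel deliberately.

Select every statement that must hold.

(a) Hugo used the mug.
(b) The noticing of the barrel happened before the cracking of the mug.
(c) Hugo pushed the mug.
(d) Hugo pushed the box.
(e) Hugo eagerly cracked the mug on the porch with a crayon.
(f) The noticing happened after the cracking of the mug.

(b), (d)

(a) Not entailed — the mug is the patient, not an instrument — Hugo used a crayon.
(b) Entailed — the narrative places the noticing before the cracking.
(c) Not entailed — Hugo pushed the box, not the mug; the mug belongs to the cracking event.
(d) Entailed — every conjunct here is already in the original pushing event.
(e) Not entailed — 'on the porch' adds information not in the original event.
(f) Not entailed — the narrative places the noticing before the cracking, not after.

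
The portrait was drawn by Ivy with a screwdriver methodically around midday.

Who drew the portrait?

Ivy

'Ivy' marks the agent of the drawing event.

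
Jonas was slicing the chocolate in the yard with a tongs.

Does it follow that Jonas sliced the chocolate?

'was slicing' is progressive; for an accomplishment like 'slice the chocolate', it doesn't entail completion.

no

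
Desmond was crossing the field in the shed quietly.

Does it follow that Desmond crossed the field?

'was crossing' is progressive; for an accomplishment like 'cross the field', it doesn't entail completion.

no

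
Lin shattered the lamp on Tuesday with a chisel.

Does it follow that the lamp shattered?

'Lin shattered the lamp' is the causative; it entails the inchoative 'the lamp shattered'.

yes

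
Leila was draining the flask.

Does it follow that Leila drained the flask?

'was draining' is progressive; for an accomplishment like 'drain the flask', it doesn't entail completion.

no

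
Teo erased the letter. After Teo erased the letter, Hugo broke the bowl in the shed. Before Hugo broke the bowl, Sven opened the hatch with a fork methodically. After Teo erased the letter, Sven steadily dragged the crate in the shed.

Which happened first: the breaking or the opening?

The connectives place the opening before the breaking.

the opening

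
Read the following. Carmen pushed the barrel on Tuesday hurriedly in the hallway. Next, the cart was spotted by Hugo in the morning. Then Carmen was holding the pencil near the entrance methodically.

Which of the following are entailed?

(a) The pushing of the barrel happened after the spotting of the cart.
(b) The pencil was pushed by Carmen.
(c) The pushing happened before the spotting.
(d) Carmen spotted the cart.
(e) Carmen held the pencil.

(a) Not entailed — the narrative places the pushing before the spotting, not after.
(b) Not entailed — Carmen pushed the barrel, not the pencil; the pencil belongs to the holding event.
(c) Entailed — the narrative places the pushing before the spotting.
(d) Not entailed — the passage has Hugo spotting the cart, not Carmen.
(e) Entailed — 'hold' is an activity; 'was holding' entails that some holding happened, so 'held' holds.

(c), (e)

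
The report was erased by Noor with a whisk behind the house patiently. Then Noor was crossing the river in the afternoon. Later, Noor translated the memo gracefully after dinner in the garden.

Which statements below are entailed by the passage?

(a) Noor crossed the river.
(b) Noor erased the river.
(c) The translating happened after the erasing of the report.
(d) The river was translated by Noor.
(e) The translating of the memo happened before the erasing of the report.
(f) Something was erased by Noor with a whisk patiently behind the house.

(a) Not entailed — 'was crossing' is progressive on an accomplishment; it does not entail the completed 'crossed'.
(b) Not entailed — Noor erased the report, not the river; the river belongs to the crossing event.
(c) Entailed — the narrative places the erasing before the translating.
(d) Not entailed — Noor translated the memo, not the river; the river belongs to the crossing event.
(e) Not entailed — the narrative places the erasing before the translating, not after.
(f) Entailed — this follows by dropping conjuncts from the erasing event's description.

(c), (f)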